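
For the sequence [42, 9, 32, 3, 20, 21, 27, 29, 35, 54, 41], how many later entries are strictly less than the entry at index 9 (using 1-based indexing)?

0 such elements

The element at index 9 is 35.
Elements after it: 54, 41
None of them are smaller than 35.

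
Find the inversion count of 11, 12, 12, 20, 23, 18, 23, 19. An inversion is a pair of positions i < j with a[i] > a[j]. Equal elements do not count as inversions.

For each element, count later entries that are smaller:
11 → none → 0
12 → none → 0
12 → none → 0
20 → 18, 19 → 2
23 → 18, 19 → 2
18 → none → 0
23 → 19 → 1
19 → none → 0
Sum: 0 + 0 + 0 + 2 + 2 + 0 + 1 + 0 = 5

5 inversions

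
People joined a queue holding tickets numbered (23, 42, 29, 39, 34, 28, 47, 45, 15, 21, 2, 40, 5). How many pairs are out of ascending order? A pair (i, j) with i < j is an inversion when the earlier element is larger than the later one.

Sweep left to right; for each value list the smaller values that follow it:
23 → 15, 21, 2, 5 → 4
42 → 29, 39, 34, 28, 15, 21, 2, 40, 5 → 9
29 → 28, 15, 21, 2, 5 → 5
39 → 34, 28, 15, 21, 2, 5 → 6
34 → 28, 15, 21, 2, 5 → 5
28 → 15, 21, 2, 5 → 4
47 → 45, 15, 21, 2, 40, 5 → 6
45 → 15, 21, 2, 40, 5 → 5
15 → 2, 5 → 2
21 → 2, 5 → 2
2 → none → 0
40 → 5 → 1
5 → none → 0
Sum: 4 + 9 + 5 + 6 + 5 + 4 + 6 + 5 + 2 + 2 + 0 + 1 + 0 = 49

49 inversions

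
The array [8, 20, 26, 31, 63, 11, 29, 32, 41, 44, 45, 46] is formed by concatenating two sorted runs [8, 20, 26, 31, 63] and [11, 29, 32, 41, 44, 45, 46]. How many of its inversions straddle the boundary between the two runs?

Split inversions: 11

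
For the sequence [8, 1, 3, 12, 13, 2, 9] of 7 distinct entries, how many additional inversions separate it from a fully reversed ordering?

Maximum inversions for 7 distinct elements is C(7, 2) = 7·6/2 = 21.
Current inversions — for each element, count later smaller elements:
8: 3
1: 0
3: 1
12: 2
13: 2
2: 0
9: 0
Current total: 3 + 0 + 1 + 2 + 2 + 0 + 0 = 8
Shortfall: 21 − 8 = 13

13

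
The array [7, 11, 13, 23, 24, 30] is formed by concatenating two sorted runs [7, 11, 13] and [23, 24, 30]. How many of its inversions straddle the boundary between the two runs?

Count, for every r in R, how many entries of L exceed r:
r = 23: none → 0
r = 24: none → 0
r = 30: none → 0
Cross-inversions: 0 + 0 + 0 = 0

0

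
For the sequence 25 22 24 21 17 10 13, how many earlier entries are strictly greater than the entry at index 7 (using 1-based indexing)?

5

The element at index 7 is 13.
Elements before it: 25, 22, 24, 21, 17, 10
Those larger than 13: 25, 22, 24, 21, 17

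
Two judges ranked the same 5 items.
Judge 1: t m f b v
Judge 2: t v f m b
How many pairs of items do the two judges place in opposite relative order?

4

Assign each item its position (1..5) in the first ordering, then rewrite the second ordering as that position sequence:
positions: t→1, m→2, f→3, b→4, v→5
second ordering as positions: [1, 5, 3, 2, 4]
Discordant pairs = inversions in this position sequence.
1: 0
5: 3, 2, 4 → 3
3: 2 → 1
2: 0
4: 0
Total: 0 + 3 + 1 + 0 + 0 = 4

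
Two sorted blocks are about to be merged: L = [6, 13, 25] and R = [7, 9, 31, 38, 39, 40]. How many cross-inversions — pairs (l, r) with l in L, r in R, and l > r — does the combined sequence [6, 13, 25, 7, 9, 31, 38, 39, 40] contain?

4 cross-inversions

Take each right-half value and tally the left-half values above it:
r = 7: 13, 25 → 2
r = 9: 13, 25 → 2
r = 31: none → 0
r = 38: none → 0
r = 39: none → 0
r = 40: none → 0
Cross-inversions: 2 + 2 + 0 + 0 + 0 + 0 = 4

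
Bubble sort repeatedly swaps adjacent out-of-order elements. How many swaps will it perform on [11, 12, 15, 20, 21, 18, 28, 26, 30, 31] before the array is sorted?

Each adjacent swap fixes exactly one inversion, so the minimum swap count equals the number of inversions.
Count inversions — for each element, later elements that are smaller:
11: none → 0
12: none → 0
15: none → 0
20: 18 → 1
21: 18 → 1
18: none → 0
28: 26 → 1
26: none → 0
30: none → 0
31: none → 0
Total inversions: 0 + 0 + 0 + 1 + 1 + 0 + 1 + 0 + 0 + 0 = 3

3 swaps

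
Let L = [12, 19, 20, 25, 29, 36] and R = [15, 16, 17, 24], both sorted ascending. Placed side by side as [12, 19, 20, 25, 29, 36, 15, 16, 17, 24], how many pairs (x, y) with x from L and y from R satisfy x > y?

There are 18 cross-inversions.

For each element r of the right run, count left-run elements greater than r:
r = 15: 19, 20, 25, 29, 36 → 5
r = 16: 19, 20, 25, 29, 36 → 5
r = 17: 19, 20, 25, 29, 36 → 5
r = 24: 25, 29, 36 → 3
Cross-inversions: 5 + 5 + 5 + 3 = 18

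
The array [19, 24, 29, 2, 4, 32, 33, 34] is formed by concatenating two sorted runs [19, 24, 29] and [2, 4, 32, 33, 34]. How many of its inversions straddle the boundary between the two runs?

6

Take each right-half value and tally the left-half values above it:
r = 2: 19, 24, 29 → 3
r = 4: 19, 24, 29 → 3
r = 32: none → 0
r = 33: none → 0
r = 34: none → 0
Cross-inversions: 3 + 3 + 0 + 0 + 0 = 6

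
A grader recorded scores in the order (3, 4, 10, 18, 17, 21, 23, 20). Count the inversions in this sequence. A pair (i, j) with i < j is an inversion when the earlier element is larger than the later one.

3 out-of-order pairs

For each element, count later entries that are smaller:
3 → none → 0
4 → none → 0
10 → none → 0
18 → 17 → 1
17 → none → 0
21 → 20 → 1
23 → 20 → 1
20 → none → 0
Sum: 0 + 0 + 0 + 1 + 0 + 1 + 1 + 0 = 3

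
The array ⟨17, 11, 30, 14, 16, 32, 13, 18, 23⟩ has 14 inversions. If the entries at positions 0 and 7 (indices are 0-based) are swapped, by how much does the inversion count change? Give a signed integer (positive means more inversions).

+1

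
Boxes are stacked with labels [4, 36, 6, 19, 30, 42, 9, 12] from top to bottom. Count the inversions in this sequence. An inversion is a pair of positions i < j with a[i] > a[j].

11 inversions

Sweep left to right; for each value list the smaller values that follow it:
4 → none → 0
36 → 6, 19, 30, 9, 12 → 5
6 → none → 0
19 → 9, 12 → 2
30 → 9, 12 → 2
42 → 9, 12 → 2
9 → none → 0
12 → none → 0
Sum: 0 + 5 + 0 + 2 + 2 + 2 + 0 + 0 = 11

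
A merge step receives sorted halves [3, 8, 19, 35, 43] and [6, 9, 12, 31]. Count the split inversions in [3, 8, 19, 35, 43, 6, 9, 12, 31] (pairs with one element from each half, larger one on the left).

12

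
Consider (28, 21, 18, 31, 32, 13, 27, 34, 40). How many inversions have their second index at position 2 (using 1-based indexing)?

1

The element at index 2 is 21.
Elements before it: 28
Those larger than 21: 28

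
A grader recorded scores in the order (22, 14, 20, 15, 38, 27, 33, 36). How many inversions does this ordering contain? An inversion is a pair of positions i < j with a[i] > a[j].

Sweep left to right; for each value list the smaller values that follow it:
22: 3
14: 0
20: 1
15: 0
38: 3
27: 0
33: 0
36: 0
Sum: 3 + 0 + 1 + 0 + 3 + 0 + 0 + 0 = 7

7 out-of-order pairs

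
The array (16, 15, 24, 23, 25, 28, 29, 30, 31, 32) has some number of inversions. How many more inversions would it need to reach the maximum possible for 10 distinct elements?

43

Maximum inversions for 10 distinct elements is C(10, 2) = 10·9/2 = 45.
Current inversions — for each element, count later smaller elements:
16: 1
15: 0
24: 1
23: 0
25: 0
28: 0
29: 0
30: 0
31: 0
32: 0
Current total: 1 + 0 + 1 + 0 + 0 + 0 + 0 + 0 + 0 + 0 = 2
Shortfall: 45 − 2 = 43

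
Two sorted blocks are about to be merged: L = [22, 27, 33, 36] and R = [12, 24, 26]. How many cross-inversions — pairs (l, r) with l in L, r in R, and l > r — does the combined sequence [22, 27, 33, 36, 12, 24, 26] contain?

For each element r of the right run, count left-run elements greater than r:
r = 12: 22, 27, 33, 36 → 4
r = 24: 27, 33, 36 → 3
r = 26: 27, 33, 36 → 3
Cross-inversions: 4 + 3 + 3 = 10

There are 10 split inversions.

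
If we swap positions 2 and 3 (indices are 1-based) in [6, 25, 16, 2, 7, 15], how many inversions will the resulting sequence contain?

Positions 2 and 3 hold 25 and 16; after swapping, the array is [6, 16, 25, 2, 7, 15].
Sweep left to right; for each value list the smaller values that follow it:
6: 1
16: 3
25: 3
2: 0
7: 0
15: 0
Sum: 1 + 3 + 3 + 0 + 0 + 0 = 7

7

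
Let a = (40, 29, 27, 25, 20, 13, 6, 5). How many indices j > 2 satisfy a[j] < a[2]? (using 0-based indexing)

The element at index 2 is 27.
Elements after it: 25, 20, 13, 6, 5
Those smaller than 27: 25, 20, 13, 6, 5

5 such elements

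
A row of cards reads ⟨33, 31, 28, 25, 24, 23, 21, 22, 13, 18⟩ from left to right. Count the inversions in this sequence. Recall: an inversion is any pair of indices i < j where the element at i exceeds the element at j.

Sweep left to right; for each value list the smaller values that follow it:
33 → 31, 28, 25, 24, 23, 21, 22, 13, 18 → 9
31 → 28, 25, 24, 23, 21, 22, 13, 18 → 8
28 → 25, 24, 23, 21, 22, 13, 18 → 7
25 → 24, 23, 21, 22, 13, 18 → 6
24 → 23, 21, 22, 13, 18 → 5
23 → 21, 22, 13, 18 → 4
21 → 13, 18 → 2
22 → 13, 18 → 2
13 → none → 0
18 → none → 0
Sum: 9 + 8 + 7 + 6 + 5 + 4 + 2 + 2 + 0 + 0 = 43

Out-of-order pairs: 43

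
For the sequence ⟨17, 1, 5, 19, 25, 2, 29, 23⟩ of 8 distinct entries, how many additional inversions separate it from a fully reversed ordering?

20 inversions short

Maximum inversions for 8 distinct elements is C(8, 2) = 8·7/2 = 28.
Current inversions — for each element, count later smaller elements:
17: 3
1: 0
5: 1
19: 1
25: 2
2: 0
29: 1
23: 0
Current total: 3 + 0 + 1 + 1 + 2 + 0 + 1 + 0 = 8
Shortfall: 28 − 8 = 20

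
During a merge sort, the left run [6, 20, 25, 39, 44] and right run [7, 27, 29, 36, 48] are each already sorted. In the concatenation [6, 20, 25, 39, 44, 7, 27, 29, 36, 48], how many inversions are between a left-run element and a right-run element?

10

Count, for every r in R, how many entries of L exceed r:
r = 7: 20, 25, 39, 44 → 4
r = 27: 39, 44 → 2
r = 29: 39, 44 → 2
r = 36: 39, 44 → 2
r = 48: none → 0
Cross-inversions: 4 + 2 + 2 + 2 + 0 = 10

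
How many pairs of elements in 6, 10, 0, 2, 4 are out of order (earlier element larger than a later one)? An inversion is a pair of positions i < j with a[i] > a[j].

Sweep left to right; for each value list the smaller values that follow it:
6: 3
10: 3
0: 0
2: 0
4: 0
Sum: 3 + 3 + 0 + 0 + 0 = 6

6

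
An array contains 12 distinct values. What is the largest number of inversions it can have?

The maximum occurs when the array is in strictly decreasing order: every one of the C(12, 2) pairs is inverted.
C(12, 2) = 12·11/2 = 66

There are 66 inversions.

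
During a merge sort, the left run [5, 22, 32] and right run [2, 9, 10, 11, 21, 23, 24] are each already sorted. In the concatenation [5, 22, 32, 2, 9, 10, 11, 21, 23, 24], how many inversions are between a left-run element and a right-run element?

Take each right-half value and tally the left-half values above it:
r = 2: 5, 22, 32 → 3
r = 9: 22, 32 → 2
r = 10: 22, 32 → 2
r = 11: 22, 32 → 2
r = 21: 22, 32 → 2
r = 23: 32 → 1
r = 24: 32 → 1
Cross-inversions: 3 + 2 + 2 + 2 + 2 + 1 + 1 = 13

13 split inversions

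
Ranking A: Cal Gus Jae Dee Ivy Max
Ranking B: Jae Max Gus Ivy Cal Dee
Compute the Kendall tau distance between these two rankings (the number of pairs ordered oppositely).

Assign each item its position (1..6) in the first ordering, then rewrite the second ordering as that position sequence:
positions: Cal→1, Gus→2, Jae→3, Dee→4, Ivy→5, Max→6
second ordering as positions: [3, 6, 2, 5, 1, 4]
Discordant pairs = inversions in this position sequence.
3: 2, 1 → 2
6: 2, 5, 1, 4 → 4
2: 1 → 1
5: 1, 4 → 2
1: 0
4: 0
Total: 2 + 4 + 1 + 2 + 0 + 0 = 9

Discordant pairs: 9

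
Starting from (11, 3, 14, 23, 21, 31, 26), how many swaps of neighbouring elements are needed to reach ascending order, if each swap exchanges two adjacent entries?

3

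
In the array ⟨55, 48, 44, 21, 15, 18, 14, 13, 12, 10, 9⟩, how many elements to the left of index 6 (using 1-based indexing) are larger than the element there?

4

The element at index 6 is 18.
Elements before it: 55, 48, 44, 21, 15
Those larger than 18: 55, 48, 44, 21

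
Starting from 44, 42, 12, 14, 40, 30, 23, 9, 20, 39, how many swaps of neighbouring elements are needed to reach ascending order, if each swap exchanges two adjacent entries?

29

Each adjacent swap fixes exactly one inversion, so the minimum swap count equals the number of inversions.
Count inversions — for each element, later elements that are smaller:
44: 42, 12, 14, 40, 30, 23, 9, 20, 39 → 9
42: 12, 14, 40, 30, 23, 9, 20, 39 → 8
12: 9 → 1
14: 9 → 1
40: 30, 23, 9, 20, 39 → 5
30: 23, 9, 20 → 3
23: 9, 20 → 2
9: none → 0
20: none → 0
39: none → 0
Total inversions: 9 + 8 + 1 + 1 + 5 + 3 + 2 + 0 + 0 + 0 = 29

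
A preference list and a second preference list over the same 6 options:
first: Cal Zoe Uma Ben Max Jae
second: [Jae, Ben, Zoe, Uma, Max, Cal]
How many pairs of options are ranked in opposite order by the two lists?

There are 11 pairs.

Assign each item its position (1..6) in the first ordering, then rewrite the second ordering as that position sequence:
positions: Cal→1, Zoe→2, Uma→3, Ben→4, Max→5, Jae→6
second ordering as positions: [6, 4, 2, 3, 5, 1]
Discordant pairs = inversions in this position sequence.
6: 4, 2, 3, 5, 1 → 5
4: 2, 3, 1 → 3
2: 1 → 1
3: 1 → 1
5: 1 → 1
1: 0
Total: 5 + 3 + 1 + 1 + 1 + 0 = 11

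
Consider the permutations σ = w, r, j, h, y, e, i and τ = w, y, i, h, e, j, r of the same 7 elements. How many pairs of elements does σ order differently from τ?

12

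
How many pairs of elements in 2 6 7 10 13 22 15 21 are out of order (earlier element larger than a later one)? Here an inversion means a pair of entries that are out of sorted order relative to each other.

Inversions: 2

Count, for each position, how many later elements it exceeds:
2 → none → 0
6 → none → 0
7 → none → 0
10 → none → 0
13 → none → 0
22 → 15, 21 → 2
15 → none → 0
21 → none → 0
Sum: 0 + 0 + 0 + 0 + 0 + 2 + 0 + 0 = 2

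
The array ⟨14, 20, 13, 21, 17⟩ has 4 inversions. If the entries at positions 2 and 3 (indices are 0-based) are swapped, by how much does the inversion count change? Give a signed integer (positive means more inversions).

Positions 2 and 3 hold 13 and 21; after swapping, the array is [14, 20, 21, 13, 17].
Element-by-element contributions:
14: 1
20: 2
21: 2
13: 0
17: 0
Sum: 1 + 2 + 2 + 0 + 0 = 5
Change: 5 − 4 = +1

+1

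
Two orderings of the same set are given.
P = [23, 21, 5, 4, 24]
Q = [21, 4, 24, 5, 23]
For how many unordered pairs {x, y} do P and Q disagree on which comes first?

6 disagreeing pairs

Assign each item its position (1..5) in the first ordering, then rewrite the second ordering as that position sequence:
positions: 23→1, 21→2, 5→3, 4→4, 24→5
second ordering as positions: [2, 4, 5, 3, 1]
Discordant pairs = inversions in this position sequence.
2: 1 → 1
4: 3, 1 → 2
5: 3, 1 → 2
3: 1 → 1
1: 0
Total: 1 + 2 + 2 + 1 + 0 = 6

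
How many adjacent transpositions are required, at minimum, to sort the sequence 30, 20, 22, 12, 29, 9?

Minimum adjacent swaps = number of inversions (each swap of adjacent out-of-order elements removes one inversion and no swap can remove more).
Count inversions — for each element, later elements that are smaller:
30: 20, 22, 12, 29, 9 → 5
20: 12, 9 → 2
22: 12, 9 → 2
12: 9 → 1
29: 9 → 1
9: none → 0
Total inversions: 5 + 2 + 2 + 1 + 1 + 0 = 11

11 swaps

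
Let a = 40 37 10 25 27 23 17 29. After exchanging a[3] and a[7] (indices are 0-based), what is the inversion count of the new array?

There are 21 inversions.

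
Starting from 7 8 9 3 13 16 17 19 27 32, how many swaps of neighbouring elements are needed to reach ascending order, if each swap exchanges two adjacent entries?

3 swaps

The minimum number of adjacent swaps to sort an array equals its inversion count, since every such swap removes exactly one inversion.
Count inversions — for each element, later elements that are smaller:
7: 3 → 1
8: 3 → 1
9: 3 → 1
3: none → 0
13: none → 0
16: none → 0
17: none → 0
19: none → 0
27: none → 0
32: none → 0
Total inversions: 1 + 1 + 1 + 0 + 0 + 0 + 0 + 0 + 0 + 0 = 3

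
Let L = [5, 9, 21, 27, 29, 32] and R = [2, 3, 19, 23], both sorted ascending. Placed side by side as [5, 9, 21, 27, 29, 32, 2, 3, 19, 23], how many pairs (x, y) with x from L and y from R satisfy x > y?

Split inversions: 19

Take each right-half value and tally the left-half values above it:
r = 2: 5, 9, 21, 27, 29, 32 → 6
r = 3: 5, 9, 21, 27, 29, 32 → 6
r = 19: 21, 27, 29, 32 → 4
r = 23: 27, 29, 32 → 3
Cross-inversions: 6 + 6 + 4 + 3 = 19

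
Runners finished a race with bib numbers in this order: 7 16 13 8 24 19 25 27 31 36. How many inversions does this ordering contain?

4 inversions

Sweep left to right; for each value list the smaller values that follow it:
7: 0
16: 2
13: 1
8: 0
24: 1
19: 0
25: 0
27: 0
31: 0
36: 0
Sum: 0 + 2 + 1 + 0 + 1 + 0 + 0 + 0 + 0 + 0 = 4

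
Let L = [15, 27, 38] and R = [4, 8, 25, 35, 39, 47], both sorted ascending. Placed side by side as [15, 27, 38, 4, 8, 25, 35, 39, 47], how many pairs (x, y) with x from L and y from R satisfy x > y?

9

Count, for every r in R, how many entries of L exceed r:
r = 4: 15, 27, 38 → 3
r = 8: 15, 27, 38 → 3
r = 25: 27, 38 → 2
r = 35: 38 → 1
r = 39: none → 0
r = 47: none → 0
Cross-inversions: 3 + 3 + 2 + 1 + 0 + 0 = 9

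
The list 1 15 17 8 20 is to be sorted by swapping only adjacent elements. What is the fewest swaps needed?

The minimum number of adjacent swaps to sort an array equals its inversion count, since every such swap removes exactly one inversion.
Count inversions — for each element, later elements that are smaller:
1: none → 0
15: 8 → 1
17: 8 → 1
8: none → 0
20: none → 0
Total inversions: 0 + 1 + 1 + 0 + 0 = 2

2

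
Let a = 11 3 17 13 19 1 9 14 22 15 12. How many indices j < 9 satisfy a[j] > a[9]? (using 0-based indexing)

3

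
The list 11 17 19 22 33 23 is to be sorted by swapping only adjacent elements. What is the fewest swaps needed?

Swaps: 1

Each adjacent swap fixes exactly one inversion, so the minimum swap count equals the number of inversions.
Count inversions — for each element, later elements that are smaller:
11: none → 0
17: none → 0
19: none → 0
22: none → 0
33: 23 → 1
23: none → 0
Total inversions: 0 + 0 + 0 + 0 + 1 + 0 = 1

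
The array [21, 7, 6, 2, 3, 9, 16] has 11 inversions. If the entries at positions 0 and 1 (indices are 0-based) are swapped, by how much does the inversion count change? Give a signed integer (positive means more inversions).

-1

Positions 0 and 1 hold 21 and 7; after swapping, the array is [7, 21, 6, 2, 3, 9, 16].
Count, for each position, how many later elements it exceeds:
7: 3
21: 5
6: 2
2: 0
3: 0
9: 0
16: 0
Sum: 3 + 5 + 2 + 0 + 0 + 0 + 0 = 10
Change: 10 − 11 = -1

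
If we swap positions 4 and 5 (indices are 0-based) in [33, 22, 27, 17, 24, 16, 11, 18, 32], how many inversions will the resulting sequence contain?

Inversions: 22

Positions 4 and 5 hold 24 and 16; after swapping, the array is [33, 22, 27, 17, 16, 24, 11, 18, 32].
Count, for each position, how many later elements it exceeds:
33 → 22, 27, 17, 16, 24, 11, 18, 32 → 8
22 → 17, 16, 11, 18 → 4
27 → 17, 16, 24, 11, 18 → 5
17 → 16, 11 → 2
16 → 11 → 1
24 → 11, 18 → 2
11 → none → 0
18 → none → 0
32 → none → 0
Sum: 8 + 4 + 5 + 2 + 1 + 2 + 0 + 0 + 0 = 22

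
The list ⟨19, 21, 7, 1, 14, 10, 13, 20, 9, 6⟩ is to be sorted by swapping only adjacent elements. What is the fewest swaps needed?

The minimum number of adjacent swaps to sort an array equals its inversion count, since every such swap removes exactly one inversion.
Count inversions — for each element, later elements that are smaller:
19: 7, 1, 14, 10, 13, 9, 6 → 7
21: 7, 1, 14, 10, 13, 20, 9, 6 → 8
7: 1, 6 → 2
1: none → 0
14: 10, 13, 9, 6 → 4
10: 9, 6 → 2
13: 9, 6 → 2
20: 9, 6 → 2
9: 6 → 1
6: none → 0
Total inversions: 7 + 8 + 2 + 0 + 4 + 2 + 2 + 2 + 1 + 0 = 28

28 adjacent swaps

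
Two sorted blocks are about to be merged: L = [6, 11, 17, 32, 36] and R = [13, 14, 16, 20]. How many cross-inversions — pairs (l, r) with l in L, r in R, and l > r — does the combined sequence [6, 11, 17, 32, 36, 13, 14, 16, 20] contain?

Count, for every r in R, how many entries of L exceed r:
r = 13: 17, 32, 36 → 3
r = 14: 17, 32, 36 → 3
r = 16: 17, 32, 36 → 3
r = 20: 32, 36 → 2
Cross-inversions: 3 + 3 + 3 + 2 = 11

11 cross-inversions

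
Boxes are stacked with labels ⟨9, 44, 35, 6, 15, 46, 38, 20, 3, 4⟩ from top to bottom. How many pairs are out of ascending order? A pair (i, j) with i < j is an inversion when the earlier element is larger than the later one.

For each element, count later entries that are smaller:
9: 3
44: 7
35: 5
6: 2
15: 2
46: 4
38: 3
20: 2
3: 0
4: 0
Sum: 3 + 7 + 5 + 2 + 2 + 4 + 3 + 2 + 0 + 0 = 28

Out-of-order pairs: 28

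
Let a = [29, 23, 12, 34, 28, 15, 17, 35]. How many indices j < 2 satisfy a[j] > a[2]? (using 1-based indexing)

The element at index 2 is 23.
Elements before it: 29
Those larger than 23: 29

1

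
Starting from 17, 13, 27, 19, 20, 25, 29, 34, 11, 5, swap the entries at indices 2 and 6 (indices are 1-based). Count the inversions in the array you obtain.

26 inversions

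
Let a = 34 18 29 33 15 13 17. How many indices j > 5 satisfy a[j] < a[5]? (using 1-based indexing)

1 such element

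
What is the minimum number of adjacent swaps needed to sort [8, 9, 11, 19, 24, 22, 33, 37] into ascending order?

1

Each adjacent swap fixes exactly one inversion, so the minimum swap count equals the number of inversions.
Count inversions — for each element, later elements that are smaller:
8: none → 0
9: none → 0
11: none → 0
19: none → 0
24: 22 → 1
22: none → 0
33: none → 0
37: none → 0
Total inversions: 0 + 0 + 0 + 0 + 1 + 0 + 0 + 0 = 1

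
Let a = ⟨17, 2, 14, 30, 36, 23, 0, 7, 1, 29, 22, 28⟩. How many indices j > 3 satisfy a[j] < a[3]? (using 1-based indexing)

3

The element at index 3 is 14.
Elements after it: 30, 36, 23, 0, 7, 1, 29, 22, 28
Those smaller than 14: 0, 7, 1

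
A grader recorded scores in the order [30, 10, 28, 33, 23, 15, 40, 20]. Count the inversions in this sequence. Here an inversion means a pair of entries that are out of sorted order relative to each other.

14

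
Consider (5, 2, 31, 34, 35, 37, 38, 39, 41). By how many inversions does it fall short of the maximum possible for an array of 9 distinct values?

35

Maximum inversions for 9 distinct elements is C(9, 2) = 9·8/2 = 36.
Current inversions — for each element, count later smaller elements:
5: 1
2: 0
31: 0
34: 0
35: 0
37: 0
38: 0
39: 0
41: 0
Current total: 1 + 0 + 0 + 0 + 0 + 0 + 0 + 0 + 0 = 1
Shortfall: 36 − 1 = 35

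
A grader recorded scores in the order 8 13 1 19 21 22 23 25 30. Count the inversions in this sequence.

Count, for each position, how many later elements it exceeds:
8 → 1 → 1
13 → 1 → 1
1 → none → 0
19 → none → 0
21 → none → 0
22 → none → 0
23 → none → 0
25 → none → 0
30 → none → 0
Sum: 1 + 1 + 0 + 0 + 0 + 0 + 0 + 0 + 0 = 2

2 inversions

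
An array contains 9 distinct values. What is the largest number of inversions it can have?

A reversed (strictly descending) arrangement makes every pair an inversion, giving C(9, 2) inversions.
C(9, 2) = 9·8/2 = 36

36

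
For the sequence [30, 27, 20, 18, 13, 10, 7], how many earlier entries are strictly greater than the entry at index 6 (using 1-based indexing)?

5 such elements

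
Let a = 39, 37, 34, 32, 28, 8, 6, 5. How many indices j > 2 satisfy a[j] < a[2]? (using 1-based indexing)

The element at index 2 is 37.
Elements after it: 34, 32, 28, 8, 6, 5
Those smaller than 37: 34, 32, 28, 8, 6, 5

6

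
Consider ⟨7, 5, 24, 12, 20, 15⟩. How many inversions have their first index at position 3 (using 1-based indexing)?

The element at index 3 is 24.
Elements after it: 12, 20, 15
Those smaller than 24: 12, 20, 15

3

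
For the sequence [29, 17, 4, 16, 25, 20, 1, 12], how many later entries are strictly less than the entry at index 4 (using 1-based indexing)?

2

The element at index 4 is 16.
Elements after it: 25, 20, 1, 12
Those smaller than 16: 1, 12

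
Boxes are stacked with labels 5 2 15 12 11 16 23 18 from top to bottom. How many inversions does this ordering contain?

Element-by-element contributions:
5 → 2 → 1
2 → none → 0
15 → 12, 11 → 2
12 → 11 → 1
11 → none → 0
16 → none → 0
23 → 18 → 1
18 → none → 0
Sum: 1 + 0 + 2 + 1 + 0 + 0 + 1 + 0 = 5

5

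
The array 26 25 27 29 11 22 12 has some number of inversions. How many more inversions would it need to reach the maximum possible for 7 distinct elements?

7

Maximum inversions for 7 distinct elements is C(7, 2) = 7·6/2 = 21.
Current inversions — for each element, count later smaller elements:
26: 4
25: 3
27: 3
29: 3
11: 0
22: 1
12: 0
Current total: 4 + 3 + 3 + 3 + 0 + 1 + 0 = 14
Shortfall: 21 − 14 = 7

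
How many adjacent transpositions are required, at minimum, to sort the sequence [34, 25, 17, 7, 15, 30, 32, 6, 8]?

Each adjacent swap fixes exactly one inversion, so the minimum swap count equals the number of inversions.
Count inversions — for each element, later elements that are smaller:
34: 25, 17, 7, 15, 30, 32, 6, 8 → 8
25: 17, 7, 15, 6, 8 → 5
17: 7, 15, 6, 8 → 4
7: 6 → 1
15: 6, 8 → 2
30: 6, 8 → 2
32: 6, 8 → 2
6: none → 0
8: none → 0
Total inversions: 8 + 5 + 4 + 1 + 2 + 2 + 2 + 0 + 0 = 24

24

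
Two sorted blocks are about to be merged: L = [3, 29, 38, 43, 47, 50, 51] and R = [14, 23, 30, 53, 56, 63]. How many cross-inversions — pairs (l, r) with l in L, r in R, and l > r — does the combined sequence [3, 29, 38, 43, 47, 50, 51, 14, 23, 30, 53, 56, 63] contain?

Count, for every r in R, how many entries of L exceed r:
r = 14: 29, 38, 43, 47, 50, 51 → 6
r = 23: 29, 38, 43, 47, 50, 51 → 6
r = 30: 38, 43, 47, 50, 51 → 5
r = 53: none → 0
r = 56: none → 0
r = 63: none → 0
Cross-inversions: 6 + 6 + 5 + 0 + 0 + 0 = 17

17 split inversions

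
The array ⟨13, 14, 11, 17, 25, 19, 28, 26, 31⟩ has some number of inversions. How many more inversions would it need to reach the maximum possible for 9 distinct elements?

Maximum inversions for 9 distinct elements is C(9, 2) = 9·8/2 = 36.
Current inversions — for each element, count later smaller elements:
13: 1
14: 1
11: 0
17: 0
25: 1
19: 0
28: 1
26: 0
31: 0
Current total: 1 + 1 + 0 + 0 + 1 + 0 + 1 + 0 + 0 = 4
Shortfall: 36 − 4 = 32

32 inversions short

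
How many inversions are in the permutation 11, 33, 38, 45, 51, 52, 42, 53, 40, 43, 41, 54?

18

For each element, count later entries that are smaller:
11 → none → 0
33 → none → 0
38 → none → 0
45 → 42, 40, 43, 41 → 4
51 → 42, 40, 43, 41 → 4
52 → 42, 40, 43, 41 → 4
42 → 40, 41 → 2
53 → 40, 43, 41 → 3
40 → none → 0
43 → 41 → 1
41 → none → 0
54 → none → 0
Sum: 0 + 0 + 0 + 4 + 4 + 4 + 2 + 3 + 0 + 1 + 0 + 0 = 18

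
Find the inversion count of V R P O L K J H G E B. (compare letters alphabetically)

55 out-of-order pairs

Count, for each position, how many later elements it exceeds:
V: 10
R: 9
P: 8
O: 7
L: 6
K: 5
J: 4
H: 3
G: 2
E: 1
B: 0
Sum: 10 + 9 + 8 + 7 + 6 + 5 + 4 + 3 + 2 + 1 + 0 = 55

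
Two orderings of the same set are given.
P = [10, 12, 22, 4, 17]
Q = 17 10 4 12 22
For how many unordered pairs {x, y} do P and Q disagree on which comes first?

Assign each item its position (1..5) in the first ordering, then rewrite the second ordering as that position sequence:
positions: 10→1, 12→2, 22→3, 4→4, 17→5
second ordering as positions: [5, 1, 4, 2, 3]
Discordant pairs = inversions in this position sequence.
5: 1, 4, 2, 3 → 4
1: 0
4: 2, 3 → 2
2: 0
3: 0
Total: 4 + 0 + 2 + 0 + 0 = 6

6 disagreeing pairs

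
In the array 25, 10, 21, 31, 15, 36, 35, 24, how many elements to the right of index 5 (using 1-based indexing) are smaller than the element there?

0 such elements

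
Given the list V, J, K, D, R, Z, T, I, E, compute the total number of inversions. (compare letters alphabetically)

21 out-of-order pairs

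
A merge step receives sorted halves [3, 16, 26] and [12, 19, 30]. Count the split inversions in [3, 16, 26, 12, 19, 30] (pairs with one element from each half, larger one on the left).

For each element r of the right run, count left-run elements greater than r:
r = 12: 16, 26 → 2
r = 19: 26 → 1
r = 30: none → 0
Cross-inversions: 2 + 1 + 0 = 3

3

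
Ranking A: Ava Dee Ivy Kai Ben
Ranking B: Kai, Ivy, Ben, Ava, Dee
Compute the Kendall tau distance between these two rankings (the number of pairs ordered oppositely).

Assign each item its position (1..5) in the first ordering, then rewrite the second ordering as that position sequence:
positions: Ava→1, Dee→2, Ivy→3, Kai→4, Ben→5
second ordering as positions: [4, 3, 5, 1, 2]
Discordant pairs = inversions in this position sequence.
4: 3, 1, 2 → 3
3: 1, 2 → 2
5: 1, 2 → 2
1: 0
2: 0
Total: 3 + 2 + 2 + 0 + 0 = 7

7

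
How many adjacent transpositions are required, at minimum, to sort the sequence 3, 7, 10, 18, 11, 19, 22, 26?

1 swap

Minimum adjacent swaps = number of inversions (each swap of adjacent out-of-order elements removes one inversion and no swap can remove more).
Count inversions — for each element, later elements that are smaller:
3: none → 0
7: none → 0
10: none → 0
18: 11 → 1
11: none → 0
19: none → 0
22: none → 0
26: none → 0
Total inversions: 0 + 0 + 0 + 1 + 0 + 0 + 0 + 0 = 1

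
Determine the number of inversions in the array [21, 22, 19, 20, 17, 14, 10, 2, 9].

Count, for each position, how many later elements it exceeds:
21 → 19, 20, 17, 14, 10, 2, 9 → 7
22 → 19, 20, 17, 14, 10, 2, 9 → 7
19 → 17, 14, 10, 2, 9 → 5
20 → 17, 14, 10, 2, 9 → 5
17 → 14, 10, 2, 9 → 4
14 → 10, 2, 9 → 3
10 → 2, 9 → 2
2 → none → 0
9 → none → 0
Sum: 7 + 7 + 5 + 5 + 4 + 3 + 2 + 0 + 0 = 33

33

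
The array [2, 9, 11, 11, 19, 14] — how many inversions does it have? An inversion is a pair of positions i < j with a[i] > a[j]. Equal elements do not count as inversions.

1 out-of-order pair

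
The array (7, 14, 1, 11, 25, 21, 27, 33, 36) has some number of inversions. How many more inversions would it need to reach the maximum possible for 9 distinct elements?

32

Maximum inversions for 9 distinct elements is C(9, 2) = 9·8/2 = 36.
Current inversions — for each element, count later smaller elements:
7: 1
14: 2
1: 0
11: 0
25: 1
21: 0
27: 0
33: 0
36: 0
Current total: 1 + 2 + 0 + 0 + 1 + 0 + 0 + 0 + 0 = 4
Shortfall: 36 − 4 = 32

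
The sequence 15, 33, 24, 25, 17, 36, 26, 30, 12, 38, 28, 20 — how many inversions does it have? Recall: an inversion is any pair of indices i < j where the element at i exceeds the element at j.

Sweep left to right; for each value list the smaller values that follow it:
15 → 12 → 1
33 → 24, 25, 17, 26, 30, 12, 28, 20 → 8
24 → 17, 12, 20 → 3
25 → 17, 12, 20 → 3
17 → 12 → 1
36 → 26, 30, 12, 28, 20 → 5
26 → 12, 20 → 2
30 → 12, 28, 20 → 3
12 → none → 0
38 → 28, 20 → 2
28 → 20 → 1
20 → none → 0
Sum: 1 + 8 + 3 + 3 + 1 + 5 + 2 + 3 + 0 + 2 + 1 + 0 = 29

Inversions: 29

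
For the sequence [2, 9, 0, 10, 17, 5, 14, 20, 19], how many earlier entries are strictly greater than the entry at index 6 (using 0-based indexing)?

The element at index 6 is 14.
Elements before it: 2, 9, 0, 10, 17, 5
Those larger than 14: 17

1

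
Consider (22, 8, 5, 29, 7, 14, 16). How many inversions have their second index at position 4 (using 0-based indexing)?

The element at index 4 is 7.
Elements before it: 22, 8, 5, 29
Those larger than 7: 22, 8, 29

3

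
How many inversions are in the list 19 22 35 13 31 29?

Inversions: 6

Out-of-order index pairs (0-indexed):
(0,3): 19 > 13
(1,3): 22 > 13
(2,3): 35 > 13
(2,4): 35 > 31
(2,5): 35 > 29
(4,5): 31 > 29
That's 6 pairs.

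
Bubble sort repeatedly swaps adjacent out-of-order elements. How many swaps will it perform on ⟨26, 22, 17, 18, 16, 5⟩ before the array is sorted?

The minimum number of adjacent swaps to sort an array equals its inversion count, since every such swap removes exactly one inversion.
Count inversions — for each element, later elements that are smaller:
26: 22, 17, 18, 16, 5 → 5
22: 17, 18, 16, 5 → 4
17: 16, 5 → 2
18: 16, 5 → 2
16: 5 → 1
5: none → 0
Total inversions: 5 + 4 + 2 + 2 + 1 + 0 = 14

14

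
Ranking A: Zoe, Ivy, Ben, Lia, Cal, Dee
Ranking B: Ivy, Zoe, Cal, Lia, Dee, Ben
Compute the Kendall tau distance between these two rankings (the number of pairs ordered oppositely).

5 discordant pairs

Assign each item its position (1..6) in the first ordering, then rewrite the second ordering as that position sequence:
positions: Zoe→1, Ivy→2, Ben→3, Lia→4, Cal→5, Dee→6
second ordering as positions: [2, 1, 5, 4, 6, 3]
Discordant pairs = inversions in this position sequence.
2: 1 → 1
1: 0
5: 4, 3 → 2
4: 3 → 1
6: 3 → 1
3: 0
Total: 1 + 0 + 2 + 1 + 1 + 0 = 5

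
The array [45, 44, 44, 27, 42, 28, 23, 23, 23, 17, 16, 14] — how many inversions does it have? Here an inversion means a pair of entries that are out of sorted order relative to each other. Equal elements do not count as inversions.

60

Count, for each position, how many later elements it exceeds:
45 → 44, 44, 27, 42, 28, 23, 23, 23, 17, 16, 14 → 11
44 → 27, 42, 28, 23, 23, 23, 17, 16, 14 → 9
44 → 27, 42, 28, 23, 23, 23, 17, 16, 14 → 9
27 → 23, 23, 23, 17, 16, 14 → 6
42 → 28, 23, 23, 23, 17, 16, 14 → 7
28 → 23, 23, 23, 17, 16, 14 → 6
23 → 17, 16, 14 → 3
23 → 17, 16, 14 → 3
23 → 17, 16, 14 → 3
17 → 16, 14 → 2
16 → 14 → 1
14 → none → 0
Sum: 11 + 9 + 9 + 6 + 7 + 6 + 3 + 3 + 3 + 2 + 1 + 0 = 60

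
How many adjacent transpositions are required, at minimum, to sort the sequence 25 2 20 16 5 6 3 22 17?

The minimum number of adjacent swaps to sort an array equals its inversion count, since every such swap removes exactly one inversion.
Count inversions — for each element, later elements that are smaller:
25: 2, 20, 16, 5, 6, 3, 22, 17 → 8
2: none → 0
20: 16, 5, 6, 3, 17 → 5
16: 5, 6, 3 → 3
5: 3 → 1
6: 3 → 1
3: none → 0
22: 17 → 1
17: none → 0
Total inversions: 8 + 0 + 5 + 3 + 1 + 1 + 0 + 1 + 0 = 19

19 swaps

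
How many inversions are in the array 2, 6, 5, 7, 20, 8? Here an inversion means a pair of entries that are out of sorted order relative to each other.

2 inversions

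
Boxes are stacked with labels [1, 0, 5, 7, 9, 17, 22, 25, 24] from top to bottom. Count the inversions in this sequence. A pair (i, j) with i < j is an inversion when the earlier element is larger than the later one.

Count, for each position, how many later elements it exceeds:
1 → 0 → 1
0 → none → 0
5 → none → 0
7 → none → 0
9 → none → 0
17 → none → 0
22 → none → 0
25 → 24 → 1
24 → none → 0
Sum: 1 + 0 + 0 + 0 + 0 + 0 + 0 + 1 + 0 = 2

2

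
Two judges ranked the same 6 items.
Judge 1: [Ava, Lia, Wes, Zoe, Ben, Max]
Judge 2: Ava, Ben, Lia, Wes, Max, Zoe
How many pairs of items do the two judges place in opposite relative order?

4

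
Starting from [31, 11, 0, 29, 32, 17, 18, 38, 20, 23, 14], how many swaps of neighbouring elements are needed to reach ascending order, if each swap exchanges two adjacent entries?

26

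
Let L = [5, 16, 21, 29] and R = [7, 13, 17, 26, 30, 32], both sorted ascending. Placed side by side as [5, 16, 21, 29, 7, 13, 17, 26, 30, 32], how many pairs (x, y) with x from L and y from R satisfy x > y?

9 cross-inversions

Take each right-half value and tally the left-half values above it:
r = 7: 16, 21, 29 → 3
r = 13: 16, 21, 29 → 3
r = 17: 21, 29 → 2
r = 26: 29 → 1
r = 30: none → 0
r = 32: none → 0
Cross-inversions: 3 + 3 + 2 + 1 + 0 + 0 = 9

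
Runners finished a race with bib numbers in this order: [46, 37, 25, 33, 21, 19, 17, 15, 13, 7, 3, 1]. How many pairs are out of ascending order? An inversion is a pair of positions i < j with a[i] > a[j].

Count, for each position, how many later elements it exceeds:
46: 11
37: 10
25: 8
33: 8
21: 7
19: 6
17: 5
15: 4
13: 3
7: 2
3: 1
1: 0
Sum: 11 + 10 + 8 + 8 + 7 + 6 + 5 + 4 + 3 + 2 + 1 + 0 = 65

Inversions: 65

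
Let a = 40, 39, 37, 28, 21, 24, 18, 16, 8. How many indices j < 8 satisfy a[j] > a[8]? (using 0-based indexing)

The element at index 8 is 8.
Elements before it: 40, 39, 37, 28, 21, 24, 18, 16
Those larger than 8: 40, 39, 37, 28, 21, 24, 18, 16

8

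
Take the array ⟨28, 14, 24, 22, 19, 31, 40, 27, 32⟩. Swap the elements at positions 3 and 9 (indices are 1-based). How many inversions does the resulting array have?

16

Positions 3 and 9 hold 24 and 32; after swapping, the array is [28, 14, 32, 22, 19, 31, 40, 27, 24].
For each element, count later entries that are smaller:
28: 5
14: 0
32: 5
22: 1
19: 0
31: 2
40: 2
27: 1
24: 0
Sum: 5 + 0 + 5 + 1 + 0 + 2 + 2 + 1 + 0 = 16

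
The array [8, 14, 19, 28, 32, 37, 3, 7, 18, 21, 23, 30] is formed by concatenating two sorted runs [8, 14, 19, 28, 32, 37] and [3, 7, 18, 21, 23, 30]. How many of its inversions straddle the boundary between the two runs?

24 cross-inversions

Take each right-half value and tally the left-half values above it:
r = 3: 8, 14, 19, 28, 32, 37 → 6
r = 7: 8, 14, 19, 28, 32, 37 → 6
r = 18: 19, 28, 32, 37 → 4
r = 21: 28, 32, 37 → 3
r = 23: 28, 32, 37 → 3
r = 30: 32, 37 → 2
Cross-inversions: 6 + 6 + 4 + 3 + 3 + 2 = 24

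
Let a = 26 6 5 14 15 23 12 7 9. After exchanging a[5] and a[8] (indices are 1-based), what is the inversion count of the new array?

Inversions: 17

Positions 5 and 8 hold 15 and 7; after swapping, the array is [26, 6, 5, 14, 7, 23, 12, 15, 9].
Element-by-element contributions:
26 → 6, 5, 14, 7, 23, 12, 15, 9 → 8
6 → 5 → 1
5 → none → 0
14 → 7, 12, 9 → 3
7 → none → 0
23 → 12, 15, 9 → 3
12 → 9 → 1
15 → 9 → 1
9 → none → 0
Sum: 8 + 1 + 0 + 3 + 0 + 3 + 1 + 1 + 0 = 17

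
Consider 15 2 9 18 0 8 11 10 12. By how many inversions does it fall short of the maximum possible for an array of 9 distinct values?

Maximum inversions for 9 distinct elements is C(9, 2) = 9·8/2 = 36.
Current inversions — for each element, count later smaller elements:
15: 7
2: 1
9: 2
18: 5
0: 0
8: 0
11: 1
10: 0
12: 0
Current total: 7 + 1 + 2 + 5 + 0 + 0 + 1 + 0 + 0 = 16
Shortfall: 36 − 16 = 20

20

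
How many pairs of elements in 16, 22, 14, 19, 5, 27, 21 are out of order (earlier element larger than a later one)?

Element-by-element contributions:
16 → 14, 5 → 2
22 → 14, 19, 5, 21 → 4
14 → 5 → 1
19 → 5 → 1
5 → none → 0
27 → 21 → 1
21 → none → 0
Sum: 2 + 4 + 1 + 1 + 0 + 1 + 0 = 9

9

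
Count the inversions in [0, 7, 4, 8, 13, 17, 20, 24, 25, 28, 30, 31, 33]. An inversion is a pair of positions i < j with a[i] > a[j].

1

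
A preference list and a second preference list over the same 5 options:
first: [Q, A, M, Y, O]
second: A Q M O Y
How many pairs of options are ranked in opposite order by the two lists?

2 pairs

Assign each item its position (1..5) in the first ordering, then rewrite the second ordering as that position sequence:
positions: Q→1, A→2, M→3, Y→4, O→5
second ordering as positions: [2, 1, 3, 5, 4]
Discordant pairs = inversions in this position sequence.
2: 1 → 1
1: 0
3: 0
5: 4 → 1
4: 0
Total: 1 + 0 + 0 + 1 + 0 = 2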